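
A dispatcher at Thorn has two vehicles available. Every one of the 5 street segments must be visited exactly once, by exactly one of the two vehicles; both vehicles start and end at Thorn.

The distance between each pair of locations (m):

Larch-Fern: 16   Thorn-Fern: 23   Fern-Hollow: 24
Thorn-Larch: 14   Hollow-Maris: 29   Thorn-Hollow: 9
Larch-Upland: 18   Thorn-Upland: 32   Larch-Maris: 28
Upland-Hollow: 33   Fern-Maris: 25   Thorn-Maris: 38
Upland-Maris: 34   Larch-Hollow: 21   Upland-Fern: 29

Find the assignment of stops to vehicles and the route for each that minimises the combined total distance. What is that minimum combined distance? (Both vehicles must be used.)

Minimum combined distance: 132 m.

Check every non-empty split of the stops between the two vehicles; for each half take its own optimal tour:
  {Larch} + {Upland, Fern, Hollow, Maris}: 28 + 124 = 152
  {Upland} + {Larch, Fern, Hollow, Maris}: 64 + 93 = 157
  {Larch, Upland} + {Fern, Hollow, Maris}: 64 + 86 = 150
  {Fern} + {Larch, Upland, Hollow, Maris}: 46 + 104 = 150
  {Larch, Fern} + {Upland, Hollow, Maris}: 53 + 104 = 157
  {Upland, Fern} + {Larch, Hollow, Maris}: 84 + 80 = 164
  … (15 splits in total)
  {Hollow} + {Larch, Upland, Fern, Maris}: 18 + 114 = 132  ← best
Best: vehicle 1 Thorn → Hollow → Thorn = 18; vehicle 2 Thorn → Larch → Upland → Maris → Fern → Thorn = 114; combined 132.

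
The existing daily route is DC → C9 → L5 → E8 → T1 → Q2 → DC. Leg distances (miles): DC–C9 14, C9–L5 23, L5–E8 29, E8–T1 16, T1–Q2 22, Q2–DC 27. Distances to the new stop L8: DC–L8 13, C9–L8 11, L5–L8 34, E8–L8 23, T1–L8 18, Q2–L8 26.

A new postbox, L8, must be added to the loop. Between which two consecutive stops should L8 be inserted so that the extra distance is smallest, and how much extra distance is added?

Insertion cost between consecutive stops i–j is d(i,L8) + d(L8,j) − d(i,j):
  between DC and C9: 13 + 11 − 14 = 10
  between C9 and L5: 11 + 34 − 23 = 22
  between L5 and E8: 34 + 23 − 29 = 28
  between E8 and T1: 23 + 18 − 16 = 25
  between T1 and Q2: 18 + 26 − 22 = 22
  between Q2 and DC: 26 + 13 − 27 = 12
Cheapest insertion is between DC and C9, adding 10.
New total = 131 + 10 = 141.

Minimum extra distance: 10 miles, inserting L8 between DC and C9.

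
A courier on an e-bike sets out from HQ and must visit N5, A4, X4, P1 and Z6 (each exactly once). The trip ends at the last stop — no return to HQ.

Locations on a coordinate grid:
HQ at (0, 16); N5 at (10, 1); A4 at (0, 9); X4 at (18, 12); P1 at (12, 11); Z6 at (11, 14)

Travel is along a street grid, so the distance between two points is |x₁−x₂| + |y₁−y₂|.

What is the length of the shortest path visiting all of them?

Shortest open route: 50.

There are 5! = 120 possible orderings.
HQ→N5→A4→X4→P1→Z6: 25+18+21+7+4 = 75
HQ→N5→A4→X4→Z6→P1: 25+18+21+9+4 = 77
HQ→N5→A4→P1→X4→Z6: 25+18+14+7+9 = 73
HQ→N5→A4→P1→Z6→X4: 25+18+14+4+9 = 70
HQ→N5→A4→Z6→X4→P1: 25+18+16+9+7 = 75
HQ→N5→A4→Z6→P1→X4: 25+18+16+4+7 = 70
HQ→N5→X4→A4→P1→Z6: 25+19+21+14+4 = 83
HQ→N5→X4→A4→Z6→P1: 25+19+21+16+4 = 85
HQ→N5→X4→P1→A4→Z6: 25+19+7+14+16 = 81
HQ→N5→X4→P1→Z6→A4: 25+19+7+4+16 = 71
HQ→N5→X4→Z6→A4→P1: 25+19+9+16+14 = 83
HQ→N5→X4→Z6→P1→A4: 25+19+9+4+14 = 71
HQ→N5→P1→A4→X4→Z6: 25+12+14+21+9 = 81
HQ→N5→P1→A4→Z6→X4: 25+12+14+16+9 = 76
… (106 more)
HQ→A4→N5→P1→Z6→X4: 7+18+12+4+9 = 50  ← best
The minimum is 50.
One shortest path: HQ → A4 → N5 → P1 → Z6 → X4.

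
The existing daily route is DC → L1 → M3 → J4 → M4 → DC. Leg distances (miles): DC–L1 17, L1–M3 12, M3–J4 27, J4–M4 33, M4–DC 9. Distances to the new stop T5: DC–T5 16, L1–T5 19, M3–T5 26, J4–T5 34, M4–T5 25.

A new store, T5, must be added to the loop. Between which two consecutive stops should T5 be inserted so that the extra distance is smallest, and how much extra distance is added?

Adding 18 miles by placing T5 on the DC–L1 leg.

Insertion cost between consecutive stops i–j is d(i,T5) + d(T5,j) − d(i,j):
  between DC and L1: 16 + 19 − 17 = 18
  between L1 and M3: 19 + 26 − 12 = 33
  between M3 and J4: 26 + 34 − 27 = 33
  between J4 and M4: 34 + 25 − 33 = 26
  between M4 and DC: 25 + 16 − 9 = 32
Cheapest insertion is between DC and L1, adding 18.
New total = 98 + 18 = 116.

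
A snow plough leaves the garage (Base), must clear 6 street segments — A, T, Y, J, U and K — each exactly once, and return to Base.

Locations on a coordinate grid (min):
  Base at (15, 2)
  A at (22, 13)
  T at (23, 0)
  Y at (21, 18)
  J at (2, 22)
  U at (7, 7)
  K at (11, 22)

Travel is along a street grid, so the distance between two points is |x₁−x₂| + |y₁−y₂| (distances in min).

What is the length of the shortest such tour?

There are 360 distinct closed tours to check (reversals are equivalent).
Base→A→T→Y→J→U→K→Base: 18+14+20+23+20+19+24 = 138
Base→A→T→Y→J→K→U→Base: 18+14+20+23+9+19+13 = 116
Base→A→T→Y→U→J→K→Base: 18+14+20+25+20+9+24 = 130
Base→A→T→Y→U→K→J→Base: 18+14+20+25+19+9+33 = 138
Base→A→T→Y→K→J→U→Base: 18+14+20+14+9+20+13 = 108
Base→A→T→Y→K→U→J→Base: 18+14+20+14+19+20+33 = 138
Base→A→T→J→Y→U→K→Base: 18+14+43+23+25+19+24 = 166
Base→A→T→J→Y→K→U→Base: 18+14+43+23+14+19+13 = 144
… (352 more)
Base→T→A→Y→K→J→U→Base: 10+14+6+14+9+20+13 = 86  ← best
The minimum is 86.
One optimal route: Base → T → A → Y → K → J → U → Base (or its reverse).

Minimum total distance: 86 min.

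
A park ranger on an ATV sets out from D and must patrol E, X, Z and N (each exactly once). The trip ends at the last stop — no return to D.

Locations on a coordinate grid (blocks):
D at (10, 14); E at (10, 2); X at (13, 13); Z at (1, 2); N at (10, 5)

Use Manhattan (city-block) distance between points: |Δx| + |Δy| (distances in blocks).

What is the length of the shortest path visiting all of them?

There are 4! = 24 possible orderings.
D → E → X → Z → N: 12+14+23+12 = 61
D → E → X → N → Z: 12+14+11+12 = 49
D → E → Z → X → N: 12+9+23+11 = 55
D → E → Z → N → X: 12+9+12+11 = 44
D → E → N → X → Z: 12+3+11+23 = 49
D → E → N → Z → X: 12+3+12+23 = 50
D → X → E → Z → N: 4+14+9+12 = 39
D → X → E → N → Z: 4+14+3+12 = 33
D → X → Z → E → N: 4+23+9+3 = 39
D → X → Z → N → E: 4+23+12+3 = 42
D → X → N → E → Z: 4+11+3+9 = 27
D → X → N → Z → E: 4+11+12+9 = 36
D → Z → E → X → N: 21+9+14+11 = 55
D → Z → E → N → X: 21+9+3+11 = 44
… (10 more)
The minimum is 27.
One shortest path: D → X → N → E → Z.

Shortest open route: 27 blocks.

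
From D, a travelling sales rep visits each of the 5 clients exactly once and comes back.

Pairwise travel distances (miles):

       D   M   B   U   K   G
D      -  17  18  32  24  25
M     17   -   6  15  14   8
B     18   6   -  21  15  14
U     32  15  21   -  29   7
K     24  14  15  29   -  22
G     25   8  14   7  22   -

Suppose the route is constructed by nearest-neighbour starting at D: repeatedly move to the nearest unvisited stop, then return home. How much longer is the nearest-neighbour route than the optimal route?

Excess over optimum: 5 miles.

From D: M=17, B=18, K=24, G=25, U=32 → choose M (17).
From M: B=6, G=8, K=14, U=15 → choose B (6).
From B: G=14, K=15, U=21 → choose G (14).
From G: U=7, K=22 → choose U (7).
From U: K=29 → choose K (29).
NN route D → M → B → G → U → K → D costs 97.
Optimal: D → M → U → G → B → K → D costs 92 (by enumerating all 60 distinct tours).
Excess = 97 − 92 = 5.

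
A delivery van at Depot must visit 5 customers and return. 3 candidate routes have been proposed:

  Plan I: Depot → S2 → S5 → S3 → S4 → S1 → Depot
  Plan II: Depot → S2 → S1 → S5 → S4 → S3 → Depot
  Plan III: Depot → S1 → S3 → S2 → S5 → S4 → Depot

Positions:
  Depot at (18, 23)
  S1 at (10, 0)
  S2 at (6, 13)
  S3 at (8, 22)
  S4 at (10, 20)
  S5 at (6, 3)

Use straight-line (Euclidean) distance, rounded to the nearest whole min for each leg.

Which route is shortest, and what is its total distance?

Plan I: 16 + 10 + 19 + 3 + 20 + 24 = 92
Plan II: 16 + 14 + 5 + 17 + 3 + 10 = 65
Plan III: 24 + 22 + 9 + 10 + 17 + 9 = 91

65 min — Plan II is the shortest.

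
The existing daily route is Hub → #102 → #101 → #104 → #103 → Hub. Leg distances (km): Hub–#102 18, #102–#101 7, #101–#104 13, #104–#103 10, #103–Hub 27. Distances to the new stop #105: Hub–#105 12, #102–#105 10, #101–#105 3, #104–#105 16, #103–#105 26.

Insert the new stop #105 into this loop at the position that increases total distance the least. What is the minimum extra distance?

Insertion cost between consecutive stops i–j is d(i,#105) + d(#105,j) − d(i,j):
  between Hub and #102: 12 + 10 − 18 = 4
  between #102 and #101: 10 + 3 − 7 = 6
  between #101 and #104: 3 + 16 − 13 = 6
  between #104 and #103: 16 + 26 − 10 = 32
  between #103 and Hub: 26 + 12 − 27 = 11
Cheapest insertion is between Hub and #102, adding 4.
New total = 75 + 4 = 79.

Minimum extra distance: 4 km, inserting #105 between Hub and #102.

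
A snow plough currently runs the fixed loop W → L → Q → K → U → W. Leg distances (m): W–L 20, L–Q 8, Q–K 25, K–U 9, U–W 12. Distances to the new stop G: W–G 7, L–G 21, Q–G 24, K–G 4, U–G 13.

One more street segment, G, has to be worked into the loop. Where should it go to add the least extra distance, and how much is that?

Minimum extra distance: 3 m, inserting G between Q and K.

Insertion cost between consecutive stops i–j is d(i,G) + d(G,j) − d(i,j):
  between W and L: 7 + 21 − 20 = 8
  between L and Q: 21 + 24 − 8 = 37
  between Q and K: 24 + 4 − 25 = 3
  between K and U: 4 + 13 − 9 = 8
  between U and W: 13 + 7 − 12 = 8
Cheapest insertion is between Q and K, adding 3.
New total = 74 + 3 = 77.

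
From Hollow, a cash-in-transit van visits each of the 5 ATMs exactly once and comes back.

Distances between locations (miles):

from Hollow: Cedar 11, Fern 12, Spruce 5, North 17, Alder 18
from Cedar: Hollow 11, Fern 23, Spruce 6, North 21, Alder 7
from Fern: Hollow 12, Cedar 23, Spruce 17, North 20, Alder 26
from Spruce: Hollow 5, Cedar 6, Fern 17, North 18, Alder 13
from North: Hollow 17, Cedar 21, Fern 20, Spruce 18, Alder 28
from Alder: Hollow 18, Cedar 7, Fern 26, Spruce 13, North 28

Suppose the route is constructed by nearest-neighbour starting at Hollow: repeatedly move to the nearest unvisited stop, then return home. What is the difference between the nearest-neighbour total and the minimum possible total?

The nearest-neighbour route is 3 miles longer than optimal.

From Hollow: Spruce=5, Cedar=11, Fern=12, North=17, Alder=18 → choose Spruce (5).
From Spruce: Cedar=6, Alder=13, Fern=17, North=18 → choose Cedar (6).
From Cedar: Alder=7, North=21, Fern=23 → choose Alder (7).
From Alder: Fern=26, North=28 → choose Fern (26).
From Fern: North=20 → choose North (20).
NN route Hollow → Spruce → Cedar → Alder → Fern → North → Hollow costs 81.
Optimal: Hollow → Fern → North → Cedar → Alder → Spruce → Hollow costs 78 (by enumerating all 60 distinct tours).
Excess = 81 − 78 = 3.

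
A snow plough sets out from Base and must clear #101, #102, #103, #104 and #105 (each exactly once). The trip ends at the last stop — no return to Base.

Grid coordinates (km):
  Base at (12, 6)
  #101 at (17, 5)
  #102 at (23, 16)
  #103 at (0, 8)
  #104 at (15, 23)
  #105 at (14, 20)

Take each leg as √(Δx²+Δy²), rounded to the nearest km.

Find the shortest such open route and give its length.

There are 5! = 120 possible orderings.
Base→#101→#102→#103→#104→#105: 5+13+24+21+3 = 66
Base→#101→#102→#103→#105→#104: 5+13+24+18+3 = 63
Base→#101→#102→#104→#103→#105: 5+13+11+21+18 = 68
Base→#101→#102→#104→#105→#103: 5+13+11+3+18 = 50
Base→#101→#102→#105→#103→#104: 5+13+10+18+21 = 67
Base→#101→#102→#105→#104→#103: 5+13+10+3+21 = 52
Base→#101→#103→#102→#104→#105: 5+17+24+11+3 = 60
Base→#101→#103→#102→#105→#104: 5+17+24+10+3 = 59
Base→#101→#103→#104→#102→#105: 5+17+21+11+10 = 64
Base→#101→#103→#104→#105→#102: 5+17+21+3+10 = 56
Base→#101→#103→#105→#102→#104: 5+17+18+10+11 = 61
Base→#101→#103→#105→#104→#102: 5+17+18+3+11 = 54
Base→#101→#104→#102→#103→#105: 5+18+11+24+18 = 76
Base→#101→#104→#102→#105→#103: 5+18+11+10+18 = 62
… (106 more)
The minimum is 50.
One shortest path: Base → #101 → #102 → #104 → #105 → #103.

50 km — the minimum one-way total.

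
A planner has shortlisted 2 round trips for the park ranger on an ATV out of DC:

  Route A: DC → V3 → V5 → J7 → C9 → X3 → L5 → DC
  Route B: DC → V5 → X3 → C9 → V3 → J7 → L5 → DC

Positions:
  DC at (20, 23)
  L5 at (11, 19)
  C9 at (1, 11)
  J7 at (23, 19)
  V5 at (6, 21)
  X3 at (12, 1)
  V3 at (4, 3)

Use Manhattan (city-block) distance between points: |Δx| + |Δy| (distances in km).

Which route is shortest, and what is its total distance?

Route A: 36 + 20 + 19 + 30 + 21 + 19 + 13 = 158
Route B: 16 + 26 + 21 + 11 + 35 + 12 + 13 = 134

134 km — Route B is the shortest.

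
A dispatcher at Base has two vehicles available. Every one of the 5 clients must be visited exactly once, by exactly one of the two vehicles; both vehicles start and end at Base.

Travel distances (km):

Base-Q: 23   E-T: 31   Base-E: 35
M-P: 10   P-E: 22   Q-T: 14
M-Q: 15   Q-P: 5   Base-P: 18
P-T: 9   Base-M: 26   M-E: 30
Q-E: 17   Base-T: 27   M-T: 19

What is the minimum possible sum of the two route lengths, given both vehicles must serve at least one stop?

Minimum combined distance: 145 km.

There are 2^4 − 1 = 15 ways to divide the 5 stops into two non-empty groups. For each, the best each vehicle can do is its own shortest tour through its group:
  {M} + {Q, P, E, T}: 52 + 93 = 145
  {Q} + {M, P, E, T}: 46 + 111 = 157
  {M, Q} + {P, E, T}: 64 + 93 = 157
  {P} + {M, Q, E, T}: 36 + 111 = 147
  {M, P} + {Q, E, T}: 54 + 93 = 147
  {Q, P} + {M, E, T}: 46 + 111 = 157
  … (15 splits in total)
Best: vehicle 1 Base → M → Base = 52; vehicle 2 Base → P → T → Q → E → Base = 93; combined 145.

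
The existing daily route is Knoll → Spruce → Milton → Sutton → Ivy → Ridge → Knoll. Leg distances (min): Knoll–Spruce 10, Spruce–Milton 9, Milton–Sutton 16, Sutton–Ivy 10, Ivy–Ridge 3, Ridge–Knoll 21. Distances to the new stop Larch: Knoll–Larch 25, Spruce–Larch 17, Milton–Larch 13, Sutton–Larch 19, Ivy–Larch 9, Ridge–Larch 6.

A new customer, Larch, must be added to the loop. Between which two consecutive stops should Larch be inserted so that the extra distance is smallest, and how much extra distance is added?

Minimum extra distance: 10 min, inserting Larch between Ridge and Knoll.

Insertion cost between consecutive stops i–j is d(i,Larch) + d(Larch,j) − d(i,j):
  between Knoll and Spruce: 25 + 17 − 10 = 32
  between Spruce and Milton: 17 + 13 − 9 = 21
  between Milton and Sutton: 13 + 19 − 16 = 16
  between Sutton and Ivy: 19 + 9 − 10 = 18
  between Ivy and Ridge: 9 + 6 − 3 = 12
  between Ridge and Knoll: 6 + 25 − 21 = 10
Cheapest insertion is between Ridge and Knoll, adding 10.
New total = 69 + 10 = 79.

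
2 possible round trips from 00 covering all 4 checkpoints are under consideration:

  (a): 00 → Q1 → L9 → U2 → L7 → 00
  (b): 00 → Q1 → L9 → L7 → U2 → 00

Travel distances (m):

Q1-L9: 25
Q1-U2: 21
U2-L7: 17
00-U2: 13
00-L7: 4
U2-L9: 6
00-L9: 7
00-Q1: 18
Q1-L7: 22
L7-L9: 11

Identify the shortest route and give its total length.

70 m — (a) is the shortest.

(a): 18 + 25 + 6 + 17 + 4 = 70
(b): 18 + 25 + 11 + 17 + 13 = 84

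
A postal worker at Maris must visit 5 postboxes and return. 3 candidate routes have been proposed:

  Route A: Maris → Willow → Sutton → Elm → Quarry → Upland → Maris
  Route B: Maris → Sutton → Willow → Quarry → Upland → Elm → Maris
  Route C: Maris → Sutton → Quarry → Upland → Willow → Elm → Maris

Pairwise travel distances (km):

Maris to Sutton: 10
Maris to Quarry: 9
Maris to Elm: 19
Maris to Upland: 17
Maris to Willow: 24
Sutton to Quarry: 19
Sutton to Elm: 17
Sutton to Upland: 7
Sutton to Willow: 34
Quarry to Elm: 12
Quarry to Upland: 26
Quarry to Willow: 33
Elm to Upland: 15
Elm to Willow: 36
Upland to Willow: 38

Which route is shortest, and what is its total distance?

Route A: 24 + 34 + 17 + 12 + 26 + 17 = 130
Route B: 10 + 34 + 33 + 26 + 15 + 19 = 137
Route C: 10 + 19 + 26 + 38 + 36 + 19 = 148

Shortest is Route A, total 130 km.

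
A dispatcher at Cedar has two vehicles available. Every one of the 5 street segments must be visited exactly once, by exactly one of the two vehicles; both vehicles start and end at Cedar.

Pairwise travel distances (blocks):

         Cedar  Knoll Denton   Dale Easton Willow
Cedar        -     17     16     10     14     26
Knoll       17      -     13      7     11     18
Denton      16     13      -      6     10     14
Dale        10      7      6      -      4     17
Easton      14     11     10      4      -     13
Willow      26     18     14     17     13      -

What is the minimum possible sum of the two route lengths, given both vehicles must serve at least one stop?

There are 2^4 − 1 = 15 ways to divide the 5 stops into two non-empty groups. For each, the best each vehicle can do is its own shortest tour through its group:
  {Knoll} + {Denton, Dale, Easton, Willow}: 34 + 57 = 91
  {Denton} + {Knoll, Dale, Easton, Willow}: 32 + 62 = 94
  {Knoll, Denton} + {Dale, Easton, Willow}: 46 + 53 = 99
  {Dale} + {Knoll, Denton, Easton, Willow}: 20 + 71 = 91
  {Knoll, Dale} + {Denton, Easton, Willow}: 34 + 57 = 91
  {Denton, Dale} + {Knoll, Easton, Willow}: 32 + 62 = 94
  … (15 splits in total)
Best: vehicle 1 Cedar → Knoll → Cedar = 34; vehicle 2 Cedar → Denton → Willow → Easton → Dale → Cedar = 57; combined 91.

91 blocks — the smallest possible combined total.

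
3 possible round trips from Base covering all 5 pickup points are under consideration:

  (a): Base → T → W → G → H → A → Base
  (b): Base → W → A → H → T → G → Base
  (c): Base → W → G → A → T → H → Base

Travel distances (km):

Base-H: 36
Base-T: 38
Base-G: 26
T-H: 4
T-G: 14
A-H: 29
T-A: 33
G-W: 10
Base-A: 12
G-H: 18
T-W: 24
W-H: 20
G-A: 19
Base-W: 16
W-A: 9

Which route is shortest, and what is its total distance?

Shortest is (b), total 98 km.

(a): 38 + 24 + 10 + 18 + 29 + 12 = 131
(b): 16 + 9 + 29 + 4 + 14 + 26 = 98
(c): 16 + 10 + 19 + 33 + 4 + 36 = 118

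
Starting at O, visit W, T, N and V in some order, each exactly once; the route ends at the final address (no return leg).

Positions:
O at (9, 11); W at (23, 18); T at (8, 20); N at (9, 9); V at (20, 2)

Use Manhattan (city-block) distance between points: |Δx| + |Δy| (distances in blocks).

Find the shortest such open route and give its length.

Minimum one-way distance = 50 blocks.

There are 4! = 24 possible orderings.
O → W → T → N → V: 21+17+12+18 = 68
O → W → T → V → N: 21+17+30+18 = 86
O → W → N → T → V: 21+23+12+30 = 86
O → W → N → V → T: 21+23+18+30 = 92
O → W → V → T → N: 21+19+30+12 = 82
O → W → V → N → T: 21+19+18+12 = 70
O → T → W → N → V: 10+17+23+18 = 68
O → T → W → V → N: 10+17+19+18 = 64
O → T → N → W → V: 10+12+23+19 = 64
O → T → N → V → W: 10+12+18+19 = 59
O → T → V → W → N: 10+30+19+23 = 82
O → T → V → N → W: 10+30+18+23 = 81
O → N → W → T → V: 2+23+17+30 = 72
O → N → W → V → T: 2+23+19+30 = 74
… (10 more)
O → N → T → W → V: 2+12+17+19 = 50  ← best
The minimum is 50.
One shortest path: O → N → T → W → V.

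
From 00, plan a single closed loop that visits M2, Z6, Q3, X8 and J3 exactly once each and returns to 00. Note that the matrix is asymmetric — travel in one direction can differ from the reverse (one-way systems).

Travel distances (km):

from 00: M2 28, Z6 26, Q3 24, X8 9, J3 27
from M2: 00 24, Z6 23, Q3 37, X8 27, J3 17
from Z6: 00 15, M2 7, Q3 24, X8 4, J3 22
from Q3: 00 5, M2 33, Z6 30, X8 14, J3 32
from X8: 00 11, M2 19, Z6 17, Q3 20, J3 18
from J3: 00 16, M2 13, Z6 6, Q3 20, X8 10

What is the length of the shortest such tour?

00→M2→Z6→Q3→X8→J3→00: 28+23+24+14+18+16 = 123
00→M2→Z6→Q3→J3→X8→00: 28+23+24+32+10+11 = 128
00→M2→Z6→X8→Q3→J3→00: 28+23+4+20+32+16 = 123
00→M2→Z6→X8→J3→Q3→00: 28+23+4+18+20+5 = 98
00→M2→Z6→J3→Q3→X8→00: 28+23+22+20+14+11 = 118
00→M2→Z6→J3→X8→Q3→00: 28+23+22+10+20+5 = 108
00→M2→Q3→Z6→X8→J3→00: 28+37+30+4+18+16 = 133
00→M2→Q3→Z6→J3→X8→00: 28+37+30+22+10+11 = 138
00→M2→Q3→X8→Z6→J3→00: 28+37+14+17+22+16 = 134
00→M2→Q3→X8→J3→Z6→00: 28+37+14+18+6+15 = 118
00→M2→Q3→J3→Z6→X8→00: 28+37+32+6+4+11 = 118
00→M2→Q3→J3→X8→Z6→00: 28+37+32+10+17+15 = 139
00→M2→X8→Z6→Q3→J3→00: 28+27+17+24+32+16 = 144
00→M2→X8→Z6→J3→Q3→00: 28+27+17+22+20+5 = 119
… (106 more)
00→X8→Z6→M2→J3→Q3→00: 9+17+7+17+20+5 = 75  ← best
The minimum is 75.
One optimal route: 00 → X8 → Z6 → M2 → J3 → Q3 → 00.

Minimum total distance: 75 km.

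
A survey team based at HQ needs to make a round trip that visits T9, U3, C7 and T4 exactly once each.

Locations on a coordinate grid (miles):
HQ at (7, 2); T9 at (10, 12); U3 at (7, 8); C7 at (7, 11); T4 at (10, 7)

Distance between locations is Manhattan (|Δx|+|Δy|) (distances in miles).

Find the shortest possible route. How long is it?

Minimum total distance: 26 miles.

There are 12 distinct closed tours to check (reversals are equivalent).
HQ→T9→U3→C7→T4→HQ: 13+7+3+7+8 = 38
HQ→T9→U3→T4→C7→HQ: 13+7+4+7+9 = 40
HQ→T9→C7→U3→T4→HQ: 13+4+3+4+8 = 32
HQ→T9→C7→T4→U3→HQ: 13+4+7+4+6 = 34
HQ→T9→T4→U3→C7→HQ: 13+5+4+3+9 = 34
HQ→T9→T4→C7→U3→HQ: 13+5+7+3+6 = 34
HQ→U3→T9→C7→T4→HQ: 6+7+4+7+8 = 32
HQ→U3→T9→T4→C7→HQ: 6+7+5+7+9 = 34
HQ→U3→C7→T9→T4→HQ: 6+3+4+5+8 = 26
HQ→U3→T4→T9→C7→HQ: 6+4+5+4+9 = 28
HQ→C7→T9→U3→T4→HQ: 9+4+7+4+8 = 32
HQ→C7→U3→T9→T4→HQ: 9+3+7+5+8 = 32
The minimum is 26.
One optimal route: HQ → U3 → C7 → T9 → T4 → HQ (or its reverse).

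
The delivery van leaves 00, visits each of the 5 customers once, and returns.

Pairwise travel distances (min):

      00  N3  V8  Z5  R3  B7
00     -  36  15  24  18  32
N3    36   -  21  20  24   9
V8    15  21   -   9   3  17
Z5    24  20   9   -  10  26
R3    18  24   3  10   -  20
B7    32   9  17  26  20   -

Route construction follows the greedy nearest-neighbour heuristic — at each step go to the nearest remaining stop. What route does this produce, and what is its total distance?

Nearest-neighbour total = 89 min; route 00 → V8 → R3 → Z5 → N3 → B7 → 00.

00 → [V8:15 / R3:18 / Z5:24 / B7:32 / N3:36] → V8 (15)
V8 → [R3:3 / Z5:9 / B7:17 / N3:21] → R3 (3)
R3 → [Z5:10 / B7:20 / N3:24] → Z5 (10)
Z5 → [N3:20 / B7:26] → N3 (20)
N3 → [B7:9] → B7 (9)
Return B7→00: 32.
Total = 15 + 3 + 10 + 20 + 9 + 32 = 89.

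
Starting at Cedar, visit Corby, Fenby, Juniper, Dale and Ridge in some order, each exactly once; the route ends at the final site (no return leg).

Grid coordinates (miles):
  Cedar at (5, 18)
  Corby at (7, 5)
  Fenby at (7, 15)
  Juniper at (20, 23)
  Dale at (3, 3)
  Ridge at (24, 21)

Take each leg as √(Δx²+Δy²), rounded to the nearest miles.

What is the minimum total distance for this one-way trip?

47 miles — the minimum one-way total.

There are 5! = 120 possible orderings.
Cedar→Corby→Fenby→Juniper→Dale→Ridge: 13+10+15+26+28 = 92
Cedar→Corby→Fenby→Juniper→Ridge→Dale: 13+10+15+4+28 = 70
Cedar→Corby→Fenby→Dale→Juniper→Ridge: 13+10+13+26+4 = 66
Cedar→Corby→Fenby→Dale→Ridge→Juniper: 13+10+13+28+4 = 68
Cedar→Corby→Fenby→Ridge→Juniper→Dale: 13+10+18+4+26 = 71
Cedar→Corby→Fenby→Ridge→Dale→Juniper: 13+10+18+28+26 = 95
Cedar→Corby→Juniper→Fenby→Dale→Ridge: 13+22+15+13+28 = 91
Cedar→Corby→Juniper→Fenby→Ridge→Dale: 13+22+15+18+28 = 96
Cedar→Corby→Juniper→Dale→Fenby→Ridge: 13+22+26+13+18 = 92
Cedar→Corby→Juniper→Dale→Ridge→Fenby: 13+22+26+28+18 = 107
Cedar→Corby→Juniper→Ridge→Fenby→Dale: 13+22+4+18+13 = 70
Cedar→Corby→Juniper→Ridge→Dale→Fenby: 13+22+4+28+13 = 80
Cedar→Corby→Dale→Fenby→Juniper→Ridge: 13+4+13+15+4 = 49
Cedar→Corby→Dale→Fenby→Ridge→Juniper: 13+4+13+18+4 = 52
… (106 more)
Cedar→Fenby→Dale→Corby→Juniper→Ridge: 4+13+4+22+4 = 47  ← best
The minimum is 47.
One shortest path: Cedar → Fenby → Dale → Corby → Juniper → Ridge.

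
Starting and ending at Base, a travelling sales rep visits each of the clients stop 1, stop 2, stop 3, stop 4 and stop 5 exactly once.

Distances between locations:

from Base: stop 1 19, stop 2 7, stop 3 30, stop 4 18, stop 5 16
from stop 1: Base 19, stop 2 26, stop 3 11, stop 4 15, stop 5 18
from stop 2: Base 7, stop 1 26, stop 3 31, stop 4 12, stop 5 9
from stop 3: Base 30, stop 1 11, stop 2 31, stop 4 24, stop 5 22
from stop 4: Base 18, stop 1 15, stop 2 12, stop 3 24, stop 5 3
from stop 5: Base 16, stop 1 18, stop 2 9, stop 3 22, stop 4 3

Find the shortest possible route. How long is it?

There are 60 distinct closed tours to check (reversals are equivalent).
Base→stop 1→stop 2→stop 3→stop 4→stop 5→Base: 19+26+31+24+3+16 = 119
Base→stop 1→stop 2→stop 3→stop 5→stop 4→Base: 19+26+31+22+3+18 = 119
Base→stop 1→stop 2→stop 4→stop 3→stop 5→Base: 19+26+12+24+22+16 = 119
Base→stop 1→stop 2→stop 4→stop 5→stop 3→Base: 19+26+12+3+22+30 = 112
Base→stop 1→stop 2→stop 5→stop 3→stop 4→Base: 19+26+9+22+24+18 = 118
Base→stop 1→stop 2→stop 5→stop 4→stop 3→Base: 19+26+9+3+24+30 = 111
Base→stop 1→stop 3→stop 2→stop 4→stop 5→Base: 19+11+31+12+3+16 = 92
Base→stop 1→stop 3→stop 2→stop 5→stop 4→Base: 19+11+31+9+3+18 = 91
Base→stop 1→stop 3→stop 4→stop 2→stop 5→Base: 19+11+24+12+9+16 = 91
Base→stop 1→stop 3→stop 4→stop 5→stop 2→Base: 19+11+24+3+9+7 = 73
Base→stop 1→stop 3→stop 5→stop 2→stop 4→Base: 19+11+22+9+12+18 = 91
Base→stop 1→stop 3→stop 5→stop 4→stop 2→Base: 19+11+22+3+12+7 = 74
Base→stop 1→stop 4→stop 2→stop 3→stop 5→Base: 19+15+12+31+22+16 = 115
Base→stop 1→stop 4→stop 2→stop 5→stop 3→Base: 19+15+12+9+22+30 = 107
… (46 more)
The minimum is 73.
One optimal route: Base → stop 1 → stop 3 → stop 4 → stop 5 → stop 2 → Base (or its reverse).

73 — the shortest possible round trip.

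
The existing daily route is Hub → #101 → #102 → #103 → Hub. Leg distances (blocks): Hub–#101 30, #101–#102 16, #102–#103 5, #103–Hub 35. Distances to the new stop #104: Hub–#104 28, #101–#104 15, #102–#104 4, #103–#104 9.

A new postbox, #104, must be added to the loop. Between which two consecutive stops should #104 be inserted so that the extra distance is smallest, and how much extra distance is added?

Minimum extra distance: 2 blocks, inserting #104 between #103 and Hub.

Insertion cost between consecutive stops i–j is d(i,#104) + d(#104,j) − d(i,j):
  between Hub and #101: 28 + 15 − 30 = 13
  between #101 and #102: 15 + 4 − 16 = 3
  between #102 and #103: 4 + 9 − 5 = 8
  between #103 and Hub: 9 + 28 − 35 = 2
Cheapest insertion is between #103 and Hub, adding 2.
New total = 86 + 2 = 88.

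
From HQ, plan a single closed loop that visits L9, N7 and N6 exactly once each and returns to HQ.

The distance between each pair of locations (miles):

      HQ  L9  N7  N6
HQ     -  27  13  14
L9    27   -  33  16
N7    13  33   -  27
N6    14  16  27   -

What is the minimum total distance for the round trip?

With 3 stops there are 3!/2 = 3 distinct round trips (a route and its reverse cost the same).
HQ → L9 → N7 → N6 → HQ: 27+33+27+14 = 101
HQ → L9 → N6 → N7 → HQ: 27+16+27+13 = 83
HQ → N7 → L9 → N6 → HQ: 13+33+16+14 = 76
The minimum is 76.
One optimal route: HQ → N7 → L9 → N6 → HQ (or its reverse).

Minimum total distance: 76 miles.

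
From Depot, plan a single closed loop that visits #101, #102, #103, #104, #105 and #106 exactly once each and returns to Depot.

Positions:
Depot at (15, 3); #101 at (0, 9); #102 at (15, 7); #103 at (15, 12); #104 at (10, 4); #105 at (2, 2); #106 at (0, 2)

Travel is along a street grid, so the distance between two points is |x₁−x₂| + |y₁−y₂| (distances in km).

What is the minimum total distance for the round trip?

Depot-#101-#102-#103-#104-#105-#106-Depot: 21+17+5+13+10+2+16 = 84
Depot-#101-#102-#103-#104-#106-#105-Depot: 21+17+5+13+12+2+14 = 84
Depot-#101-#102-#103-#105-#104-#106-Depot: 21+17+5+23+10+12+16 = 104
Depot-#101-#102-#103-#105-#106-#104-Depot: 21+17+5+23+2+12+6 = 86
Depot-#101-#102-#103-#106-#104-#105-Depot: 21+17+5+25+12+10+14 = 104
Depot-#101-#102-#103-#106-#105-#104-Depot: 21+17+5+25+2+10+6 = 86
Depot-#101-#102-#104-#103-#105-#106-Depot: 21+17+8+13+23+2+16 = 100
Depot-#101-#102-#104-#103-#106-#105-Depot: 21+17+8+13+25+2+14 = 100
… (352 more)
Depot-#102-#103-#101-#106-#105-#104-Depot: 4+5+18+7+2+10+6 = 52  ← best
The minimum is 52.
One optimal route: Depot → #102 → #103 → #101 → #106 → #105 → #104 → Depot (or its reverse).

52 km — the shortest possible round trip.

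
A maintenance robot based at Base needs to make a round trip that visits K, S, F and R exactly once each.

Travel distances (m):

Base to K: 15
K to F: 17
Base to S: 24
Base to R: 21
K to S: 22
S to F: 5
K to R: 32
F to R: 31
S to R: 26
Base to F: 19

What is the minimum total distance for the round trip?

84 m — the shortest possible round trip.

There are 12 distinct closed tours to check (reversals are equivalent).
Base → K → S → F → R → Base: 15+22+5+31+21 = 94
Base → K → S → R → F → Base: 15+22+26+31+19 = 113
Base → K → F → S → R → Base: 15+17+5+26+21 = 84
Base → K → F → R → S → Base: 15+17+31+26+24 = 113
Base → K → R → S → F → Base: 15+32+26+5+19 = 97
Base → K → R → F → S → Base: 15+32+31+5+24 = 107
Base → S → K → F → R → Base: 24+22+17+31+21 = 115
Base → S → K → R → F → Base: 24+22+32+31+19 = 128
Base → S → F → K → R → Base: 24+5+17+32+21 = 99
Base → S → R → K → F → Base: 24+26+32+17+19 = 118
Base → F → K → S → R → Base: 19+17+22+26+21 = 105
Base → F → S → K → R → Base: 19+5+22+32+21 = 99
The minimum is 84.
One optimal route: Base → K → F → S → R → Base (or its reverse).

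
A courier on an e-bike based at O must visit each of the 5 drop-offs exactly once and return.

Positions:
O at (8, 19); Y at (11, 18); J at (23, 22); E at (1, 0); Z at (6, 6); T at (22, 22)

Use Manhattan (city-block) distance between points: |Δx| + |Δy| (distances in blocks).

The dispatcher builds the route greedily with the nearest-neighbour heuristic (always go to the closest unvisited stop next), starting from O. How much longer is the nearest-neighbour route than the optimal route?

2 blocks longer than the optimal tour.

O: Y=4, Z=15, T=17, J=18, E=26 ⇒ Y
Y: T=15, J=16, Z=17, E=28 ⇒ T
T: J=1, Z=32, E=43 ⇒ J
J: Z=33, E=44 ⇒ Z
Z: E=11 ⇒ E
NN route O → Y → T → J → Z → E → O costs 90.
Optimal: O → J → T → Y → E → Z → O costs 88 (by enumerating all 60 distinct tours).
Excess = 90 − 88 = 2.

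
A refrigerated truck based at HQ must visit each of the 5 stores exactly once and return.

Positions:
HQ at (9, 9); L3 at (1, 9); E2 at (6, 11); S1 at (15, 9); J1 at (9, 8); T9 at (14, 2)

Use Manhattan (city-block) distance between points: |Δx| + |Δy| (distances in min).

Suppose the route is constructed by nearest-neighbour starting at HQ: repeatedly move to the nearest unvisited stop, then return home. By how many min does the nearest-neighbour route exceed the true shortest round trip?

2 min longer than the optimal tour.

HQ: J1=1, E2=5, S1=6, L3=8, T9=12 ⇒ J1
J1: E2=6, S1=7, L3=9, T9=11 ⇒ E2
E2: L3=7, S1=11, T9=17 ⇒ L3
L3: S1=14, T9=20 ⇒ S1
S1: T9=8 ⇒ T9
NN route HQ → J1 → E2 → L3 → S1 → T9 → HQ costs 48.
Optimal: HQ → L3 → E2 → S1 → T9 → J1 → HQ costs 46 (by enumerating all 60 distinct tours).
Excess = 48 − 46 = 2.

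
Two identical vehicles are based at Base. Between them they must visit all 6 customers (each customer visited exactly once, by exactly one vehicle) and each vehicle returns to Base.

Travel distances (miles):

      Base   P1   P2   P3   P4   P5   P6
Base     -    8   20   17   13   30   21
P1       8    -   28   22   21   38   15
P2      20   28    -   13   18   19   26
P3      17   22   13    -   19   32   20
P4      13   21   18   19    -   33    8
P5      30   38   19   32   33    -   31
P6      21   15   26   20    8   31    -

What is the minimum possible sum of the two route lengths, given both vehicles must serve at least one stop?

Minimum combined distance: 117 miles.

Check every non-empty split of the stops between the two vehicles; for each half take its own optimal tour:
  {P1} + {P2, P3, P4, P5, P6}: 16 + 101 = 117
  {P2} + {P1, P3, P4, P5, P6}: 40 + 112 = 152
  {P1, P2} + {P3, P4, P5, P6}: 56 + 101 = 157
  {P3} + {P1, P2, P4, P5, P6}: 34 + 98 = 132
  {P1, P3} + {P2, P4, P5, P6}: 47 + 91 = 138
  {P2, P3} + {P1, P4, P5, P6}: 50 + 94 = 144
  … (31 splits in total)
Best: vehicle 1 Base → P1 → Base = 16; vehicle 2 Base → P3 → P2 → P5 → P6 → P4 → Base = 101; combined 117.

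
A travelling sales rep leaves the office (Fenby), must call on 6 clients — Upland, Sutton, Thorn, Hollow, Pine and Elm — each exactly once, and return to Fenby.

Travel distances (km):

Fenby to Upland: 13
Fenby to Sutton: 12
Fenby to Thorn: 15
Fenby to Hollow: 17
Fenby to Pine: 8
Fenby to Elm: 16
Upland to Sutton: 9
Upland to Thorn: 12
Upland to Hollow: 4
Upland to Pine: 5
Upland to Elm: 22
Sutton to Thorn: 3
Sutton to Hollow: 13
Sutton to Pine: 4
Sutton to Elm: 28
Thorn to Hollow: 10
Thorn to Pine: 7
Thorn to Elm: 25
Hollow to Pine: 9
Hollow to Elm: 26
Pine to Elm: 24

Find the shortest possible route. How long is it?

Fenby → Upland → Sutton → Thorn → Hollow → Pine → Elm → Fenby: 13+9+3+10+9+24+16 = 84
Fenby → Upland → Sutton → Thorn → Hollow → Elm → Pine → Fenby: 13+9+3+10+26+24+8 = 93
Fenby → Upland → Sutton → Thorn → Pine → Hollow → Elm → Fenby: 13+9+3+7+9+26+16 = 83
Fenby → Upland → Sutton → Thorn → Pine → Elm → Hollow → Fenby: 13+9+3+7+24+26+17 = 99
Fenby → Upland → Sutton → Thorn → Elm → Hollow → Pine → Fenby: 13+9+3+25+26+9+8 = 93
Fenby → Upland → Sutton → Thorn → Elm → Pine → Hollow → Fenby: 13+9+3+25+24+9+17 = 100
Fenby → Upland → Sutton → Hollow → Thorn → Pine → Elm → Fenby: 13+9+13+10+7+24+16 = 92
Fenby → Upland → Sutton → Hollow → Thorn → Elm → Pine → Fenby: 13+9+13+10+25+24+8 = 102
… (352 more)
Fenby → Pine → Sutton → Thorn → Hollow → Upland → Elm → Fenby: 8+4+3+10+4+22+16 = 67  ← best
The minimum is 67.
One optimal route: Fenby → Pine → Sutton → Thorn → Hollow → Upland → Elm → Fenby (or its reverse).

Shortest round trip = 67 km.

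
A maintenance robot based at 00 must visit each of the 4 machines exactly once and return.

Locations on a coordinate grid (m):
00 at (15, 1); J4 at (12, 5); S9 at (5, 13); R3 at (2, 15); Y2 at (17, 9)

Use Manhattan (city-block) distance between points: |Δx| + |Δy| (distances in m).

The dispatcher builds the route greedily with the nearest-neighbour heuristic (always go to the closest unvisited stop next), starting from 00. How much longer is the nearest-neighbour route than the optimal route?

6 m longer than the optimal tour.

From 00: J4=7, Y2=10, S9=22, R3=27 → choose J4 (7).
From J4: Y2=9, S9=15, R3=20 → choose Y2 (9).
From Y2: S9=16, R3=21 → choose S9 (16).
From S9: R3=5 → choose R3 (5).
NN route 00 → J4 → Y2 → S9 → R3 → 00 costs 64.
Optimal: 00 → J4 → S9 → R3 → Y2 → 00 costs 58 (by enumerating all 12 distinct tours).
Excess = 64 − 58 = 6.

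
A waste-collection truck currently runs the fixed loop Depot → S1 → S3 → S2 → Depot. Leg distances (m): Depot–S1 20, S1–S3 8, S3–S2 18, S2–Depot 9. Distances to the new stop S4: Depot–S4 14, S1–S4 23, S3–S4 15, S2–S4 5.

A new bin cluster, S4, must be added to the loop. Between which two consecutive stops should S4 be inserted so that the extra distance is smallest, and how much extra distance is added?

Minimum extra distance: 2 m, inserting S4 between S3 and S2.

Insertion cost between consecutive stops i–j is d(i,S4) + d(S4,j) − d(i,j):
  between Depot and S1: 14 + 23 − 20 = 17
  between S1 and S3: 23 + 15 − 8 = 30
  between S3 and S2: 15 + 5 − 18 = 2
  between S2 and Depot: 5 + 14 − 9 = 10
Cheapest insertion is between S3 and S2, adding 2.
New total = 55 + 2 = 57.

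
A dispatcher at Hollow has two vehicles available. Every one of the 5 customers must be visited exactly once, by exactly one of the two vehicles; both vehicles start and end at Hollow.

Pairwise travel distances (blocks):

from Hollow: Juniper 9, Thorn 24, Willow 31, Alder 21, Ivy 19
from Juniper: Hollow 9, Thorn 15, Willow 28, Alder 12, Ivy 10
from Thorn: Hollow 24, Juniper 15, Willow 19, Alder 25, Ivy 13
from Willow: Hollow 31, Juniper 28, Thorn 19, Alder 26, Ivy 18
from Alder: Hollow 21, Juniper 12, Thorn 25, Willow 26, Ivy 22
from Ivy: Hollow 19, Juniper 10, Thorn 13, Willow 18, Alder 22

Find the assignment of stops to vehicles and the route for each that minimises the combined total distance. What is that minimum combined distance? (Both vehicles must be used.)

Minimum combined distance: 116 blocks.

There are 2^4 − 1 = 15 ways to divide the 5 stops into two non-empty groups. For each, the best each vehicle can do is its own shortest tour through its group:
  {Juniper} + {Thorn, Willow, Alder, Ivy}: 18 + 98 = 116
  {Thorn} + {Juniper, Willow, Alder, Ivy}: 48 + 84 = 132
  {Juniper, Thorn} + {Willow, Alder, Ivy}: 48 + 84 = 132
  {Willow} + {Juniper, Thorn, Alder, Ivy}: 62 + 78 = 140
  {Juniper, Willow} + {Thorn, Alder, Ivy}: 68 + 78 = 146
  {Thorn, Willow} + {Juniper, Alder, Ivy}: 74 + 62 = 136
  … (15 splits in total)
Best: vehicle 1 Hollow → Juniper → Hollow = 18; vehicle 2 Hollow → Alder → Willow → Thorn → Ivy → Hollow = 98; combined 116.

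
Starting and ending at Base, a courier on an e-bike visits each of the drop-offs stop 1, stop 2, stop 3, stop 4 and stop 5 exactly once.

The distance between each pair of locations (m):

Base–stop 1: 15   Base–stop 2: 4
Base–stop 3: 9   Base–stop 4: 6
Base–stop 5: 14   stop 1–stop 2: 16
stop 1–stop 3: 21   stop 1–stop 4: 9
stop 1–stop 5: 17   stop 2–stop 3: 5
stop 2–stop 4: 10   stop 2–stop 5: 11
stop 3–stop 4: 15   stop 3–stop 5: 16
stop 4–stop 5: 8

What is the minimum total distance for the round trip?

There are 60 distinct closed tours to check (reversals are equivalent).
Base - stop 1 - stop 2 - stop 3 - stop 4 - stop 5 - Base: 15+16+5+15+8+14 = 73
Base - stop 1 - stop 2 - stop 3 - stop 5 - stop 4 - Base: 15+16+5+16+8+6 = 66
Base - stop 1 - stop 2 - stop 4 - stop 3 - stop 5 - Base: 15+16+10+15+16+14 = 86
Base - stop 1 - stop 2 - stop 4 - stop 5 - stop 3 - Base: 15+16+10+8+16+9 = 74
Base - stop 1 - stop 2 - stop 5 - stop 3 - stop 4 - Base: 15+16+11+16+15+6 = 79
Base - stop 1 - stop 2 - stop 5 - stop 4 - stop 3 - Base: 15+16+11+8+15+9 = 74
Base - stop 1 - stop 3 - stop 2 - stop 4 - stop 5 - Base: 15+21+5+10+8+14 = 73
Base - stop 1 - stop 3 - stop 2 - stop 5 - stop 4 - Base: 15+21+5+11+8+6 = 66
Base - stop 1 - stop 3 - stop 4 - stop 2 - stop 5 - Base: 15+21+15+10+11+14 = 86
Base - stop 1 - stop 3 - stop 4 - stop 5 - stop 2 - Base: 15+21+15+8+11+4 = 74
Base - stop 1 - stop 3 - stop 5 - stop 2 - stop 4 - Base: 15+21+16+11+10+6 = 79
Base - stop 1 - stop 3 - stop 5 - stop 4 - stop 2 - Base: 15+21+16+8+10+4 = 74
Base - stop 1 - stop 4 - stop 2 - stop 3 - stop 5 - Base: 15+9+10+5+16+14 = 69
Base - stop 1 - stop 4 - stop 2 - stop 5 - stop 3 - Base: 15+9+10+11+16+9 = 70
… (46 more)
Base - stop 1 - stop 4 - stop 5 - stop 2 - stop 3 - Base: 15+9+8+11+5+9 = 57  ← best
The minimum is 57.
One optimal route: Base → stop 1 → stop 4 → stop 5 → stop 2 → stop 3 → Base (or its reverse).

Minimum total distance: 57 m.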